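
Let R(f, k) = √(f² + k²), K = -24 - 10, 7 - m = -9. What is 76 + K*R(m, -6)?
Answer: 76 - 68*√73 ≈ -504.99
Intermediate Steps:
m = 16 (m = 7 - 1*(-9) = 7 + 9 = 16)
K = -34
76 + K*R(m, -6) = 76 - 34*√(16² + (-6)²) = 76 - 34*√(256 + 36) = 76 - 68*√73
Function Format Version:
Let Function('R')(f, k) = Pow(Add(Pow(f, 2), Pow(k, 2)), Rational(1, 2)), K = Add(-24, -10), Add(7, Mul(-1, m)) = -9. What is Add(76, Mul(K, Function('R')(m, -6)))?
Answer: Add(76, Mul(-68, Pow(73, Rational(1, 2)))) ≈ -504.99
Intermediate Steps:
m = 16 (m = Add(7, Mul(-1, -9)) = Add(7, 9) = 16)
K = -34
Add(76, Mul(K, Function('R')(m, -6))) = Add(76, Mul(-34, Pow(Add(Pow(16, 2), Pow(-6, 2)), Rational(1, 2)))) = Add(76, Mul(-34, Pow(Add(256, 36), Rational(1, 2)))) = Add(76, Mul(-34, Pow(292, Rational(1, 2)))) = Add(76, Mul(-34, Mul(2, Pow(73, Rational(1, 2))))) = Add(76, Mul(-68, Pow(73, Rational(1, 2))))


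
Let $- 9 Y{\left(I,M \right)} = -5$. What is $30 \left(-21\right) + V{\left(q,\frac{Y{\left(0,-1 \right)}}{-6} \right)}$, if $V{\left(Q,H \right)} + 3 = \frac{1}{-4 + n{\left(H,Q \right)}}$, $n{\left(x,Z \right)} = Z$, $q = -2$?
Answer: $- \frac{3799}{6} \approx -633.17$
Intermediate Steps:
$Y{\left(I,M \right)} = \frac{5}{9}$ ($Y{\left(I,M \right)} = \left(- \frac{1}{9}\right) \left(-5\right) = \frac{5}{9}$)
$V{\left(Q,H \right)} = -3 + \frac{1}{-4 + Q}$
$30 \left(-21\right) + V{\left(q,\frac{Y{\left(0,-1 \right)}}{-6} \right)} = 30 \left(-21\right) + \frac{13 - -6}{-4 - 2} = -630 + \frac{13 + 6}{-6} = -630 - \frac{19}{6} = - \frac{3799}{6}$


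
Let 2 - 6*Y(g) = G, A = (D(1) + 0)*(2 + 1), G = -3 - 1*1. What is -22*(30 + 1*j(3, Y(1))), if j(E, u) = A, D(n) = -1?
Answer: -594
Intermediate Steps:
G = -4 (G = -3 - 1 = -4)
A = -3 (A = (-1 + 0)*(2 + 1) = -1*3 = -3)
Y(g) = 1 (Y(g) = 1/3 - 1/6*(-4) = 1/3 + 2/3 = 1)
j(E, u) = -3
-22*(30 + 1*j(3, Y(1))) = -22*(30 + 1*(-3)) = -22*(30 - 3) = -22*27 = -594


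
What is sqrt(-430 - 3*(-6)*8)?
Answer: I*sqrt(286) ≈ 16.912*I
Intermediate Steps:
sqrt(-430 - 3*(-6)*8) = sqrt(-430 + 18*8) = sqrt(-430 + 144) = sqrt(-286) = I*sqrt(286)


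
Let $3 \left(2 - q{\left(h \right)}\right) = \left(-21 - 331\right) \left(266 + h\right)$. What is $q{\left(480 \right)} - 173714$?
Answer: $- \frac{258544}{3} \approx -86181.0$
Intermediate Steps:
$q{\left(h \right)} = \frac{93638}{3} + \frac{352 h}{3}$ ($q{\left(h \right)} = 2 - \frac{\left(-21 - 331\right) \left(266 + h\right)}{3} = 2 - \frac{\left(-352\right) \left(266 + h\right)}{3} = 2 - \frac{-93632 - 352 h}{3} = 2 + \left(\frac{93632}{3} + \frac{352 h}{3}\right) = \frac{93638}{3} + \frac{352 h}{3}$)
$q{\left(480 \right)} - 173714 = \left(\frac{93638}{3} + \frac{352}{3} \cdot 480\right) - 173714 = \left(\frac{93638}{3} + 56320\right) - 173714 = \frac{262598}{3} - 173714 = - \frac{258544}{3}$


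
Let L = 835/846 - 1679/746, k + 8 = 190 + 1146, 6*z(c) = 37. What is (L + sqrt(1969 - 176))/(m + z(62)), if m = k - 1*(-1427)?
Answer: -398762/871308231 + 6*sqrt(1793)/16567 ≈ 0.014878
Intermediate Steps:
z(c) = 37/6 (z(c) = (1/6)*37 = 37/6)
k = 1328 (k = -8 + (190 + 1146) = -8 + 1336 = 1328)
L = -199381/157779 (L = 835*(1/846) - 1679*1/746 = 835/846 - 1679/746 = -199381/157779 ≈ -1.2637)
m = 2755 (m = 1328 - 1*(-1427) = 1328 + 1427 = 2755)
(L + sqrt(1969 - 176))/(m + z(62)) = (-199381/157779 + sqrt(1969 - 176))/(2755 + 37/6) = (-199381/157779 + sqrt(1793))/(16567/6) = (-199381/157779 + sqrt(1793))*(6/16567) = -398762/871308231 + 6*sqrt(1793)/16567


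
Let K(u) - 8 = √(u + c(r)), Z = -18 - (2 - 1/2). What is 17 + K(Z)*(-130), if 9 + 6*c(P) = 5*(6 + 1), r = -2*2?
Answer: -1023 - 65*I*√546/3 ≈ -1023.0 - 506.28*I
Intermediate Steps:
r = -4
c(P) = 13/3 (c(P) = -3/2 + (5*(6 + 1))/6 = -3/2 + (5*7)/6 = -3/2 + (⅙)*35 = -3/2 + 35/6 = 13/3)
Z = -39/2 (Z = -18 - (2 - 1*½) = -18 - (2 - ½) = -18 - 1*3/2 = -18 - 3/2 = -39/2 ≈ -19.500)
K(u) = 8 + √(13/3 + u) (K(u) = 8 + √(u + 13/3) = 8 + √(13/3 + u))
17 + K(Z)*(-130) = 17 + (8 + √(39 + 9*(-39/2))/3)*(-130) = 17 + (8 + √(39 - 351/2)/3)*(-130) = 17 + (8 + √(-273/2)/3)*(-130) = 17 + (8 + (I*√546/2)/3)*(-130) = 17 + (8 + I*√546/6)*(-130) = 17 + (-1040 - 65*I*√546/3) = -1023 - 65*I*√546/3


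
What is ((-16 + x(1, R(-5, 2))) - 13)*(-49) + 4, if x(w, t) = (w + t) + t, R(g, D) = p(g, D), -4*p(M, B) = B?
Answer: 1425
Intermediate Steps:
p(M, B) = -B/4
R(g, D) = -D/4
x(w, t) = w + 2*t (x(w, t) = (t + w) + t = w + 2*t)
((-16 + x(1, R(-5, 2))) - 13)*(-49) + 4 = ((-16 + (1 + 2*(-1/4*2))) - 13)*(-49) + 4 = ((-16 + (1 + 2*(-1/2))) - 13)*(-49) + 4 = ((-16 + (1 - 1)) - 13)*(-49) + 4 = ((-16 + 0) - 13)*(-49) + 4 = (-16 - 13)*(-49) + 4 = -29*(-49) + 4 = 1421 + 4 = 1425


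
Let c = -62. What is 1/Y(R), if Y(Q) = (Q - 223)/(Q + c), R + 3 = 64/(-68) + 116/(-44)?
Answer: 1832/6133 ≈ 0.29871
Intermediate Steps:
R = -1230/187 (R = -3 + (64/(-68) + 116/(-44)) = -3 + (64*(-1/68) + 116*(-1/44)) = -3 + (-16/17 - 29/11) = -3 - 669/187 = -1230/187 ≈ -6.5775)
Y(Q) = (-223 + Q)/(-62 + Q) (Y(Q) = (Q - 223)/(Q - 62) = (-223 + Q)/(-62 + Q))
1/Y(R) = 1/((-223 - 1230/187)/(-62 - 1230/187)) = 1/(-42931/187/(-12824/187)) = 1/(-187/12824*(-42931/187)) = 1/(6133/1832) = 1832/6133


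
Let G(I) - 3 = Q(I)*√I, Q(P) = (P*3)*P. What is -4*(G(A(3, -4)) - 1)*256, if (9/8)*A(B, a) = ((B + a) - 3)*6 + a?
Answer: -2048 - 205520896*I*√14/81 ≈ -2048.0 - 9.4937e+6*I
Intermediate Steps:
A(B, a) = -16 + 16*B/3 + 56*a/9 (A(B, a) = 8*(((B + a) - 3)*6 + a)/9 = 8*((-3 + B + a)*6 + a)/9 = 8*((-18 + 6*B + 6*a) + a)/9 = 8*(-18 + 6*B + 7*a)/9 = -16 + 16*B/3 + 56*a/9)
Q(P) = 3*P² (Q(P) = (3*P)*P = 3*P²)
G(I) = 3 + 3*I^(5/2) (G(I) = 3 + (3*I²)*√I = 3 + 3*I^(5/2))
-4*(G(A(3, -4)) - 1)*256 = -4*((3 + 3*(-16 + (16/3)*3 + (56/9)*(-4))^(5/2)) - 1)*256 = -4*((3 + 3*(-16 + 16 - 224/9)^(5/2)) - 1)*256 = -4*((3 + 3*(-224/9)^(5/2)) - 1)*256 = -4*((3 + 3*(200704*I*√14/243)) - 1)*256 = -4*((3 + 200704*I*√14/81) - 1)*256 = -4*(2 + 200704*I*√14/81)*256 = (-8 - 802816*I*√14/81)*256 = -2048 - 205520896*I*√14/81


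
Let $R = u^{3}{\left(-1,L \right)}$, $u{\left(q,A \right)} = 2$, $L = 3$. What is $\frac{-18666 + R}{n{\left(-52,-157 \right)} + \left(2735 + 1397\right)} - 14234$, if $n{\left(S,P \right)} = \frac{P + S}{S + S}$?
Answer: $- \frac{6121663690}{429937} \approx -14239.0$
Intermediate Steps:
$R = 8$ ($R = 2^{3} = 8$)
$n{\left(S,P \right)} = \frac{P + S}{2 S}$
$\frac{-18666 + R}{n{\left(-52,-157 \right)} + \left(2735 + 1397\right)} - 14234 = \frac{-18666 + 8}{\frac{-157 - 52}{2 \left(-52\right)} + \left(2735 + 1397\right)} - 14234 = - \frac{18658}{\frac{1}{2} \left(- \frac{1}{52}\right) \left(-209\right) + 4132} - 14234 = - \frac{18658}{\frac{209}{104} + 4132} - 14234 = - \frac{18658}{\frac{429937}{104}} - 14234 = \left(-18658\right) \frac{104}{429937} - 14234 = - \frac{1940432}{429937} - 14234 = - \frac{6121663690}{429937}$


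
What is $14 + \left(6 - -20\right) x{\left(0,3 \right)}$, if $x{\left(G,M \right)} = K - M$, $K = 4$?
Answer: $40$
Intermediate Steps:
$x{\left(G,M \right)} = 4 - M$
$14 + \left(6 - -20\right) x{\left(0,3 \right)} = 14 + \left(6 - -20\right) \left(4 - 3\right) = 14 + \left(6 + 20\right) \left(4 - 3\right) = 14 + 26 \cdot 1 = 14 + 26 = 40$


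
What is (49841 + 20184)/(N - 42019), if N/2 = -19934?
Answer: -70025/81887 ≈ -0.85514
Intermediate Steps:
N = -39868 (N = 2*(-19934) = -39868)
(49841 + 20184)/(N - 42019) = (49841 + 20184)/(-39868 - 42019) = 70025/(-81887) = 70025*(-1/81887) = -70025/81887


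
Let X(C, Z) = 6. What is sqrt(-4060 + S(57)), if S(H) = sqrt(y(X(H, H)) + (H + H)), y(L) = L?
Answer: sqrt(-4060 + 2*sqrt(30)) ≈ 63.632*I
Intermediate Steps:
S(H) = sqrt(6 + 2*H) (S(H) = sqrt(6 + (H + H)) = sqrt(6 + 2*H))
sqrt(-4060 + S(57)) = sqrt(-4060 + sqrt(6 + 2*57)) = sqrt(-4060 + sqrt(6 + 114)) = sqrt(-4060 + sqrt(120)) = sqrt(-4060 + 2*sqrt(30))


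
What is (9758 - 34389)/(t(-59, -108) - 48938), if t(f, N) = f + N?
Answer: 24631/49105 ≈ 0.50160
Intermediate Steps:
t(f, N) = N + f
(9758 - 34389)/(t(-59, -108) - 48938) = (9758 - 34389)/((-108 - 59) - 48938) = -24631/(-167 - 48938) = -24631/(-49105) = -24631*(-1/49105) = 24631/49105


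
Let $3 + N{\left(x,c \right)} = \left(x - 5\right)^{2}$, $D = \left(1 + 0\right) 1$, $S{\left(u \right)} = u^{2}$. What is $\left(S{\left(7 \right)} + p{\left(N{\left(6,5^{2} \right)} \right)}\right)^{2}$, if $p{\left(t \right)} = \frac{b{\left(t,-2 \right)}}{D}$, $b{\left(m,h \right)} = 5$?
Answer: $2916$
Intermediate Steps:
$D = 1$ ($D = 1 \cdot 1 = 1$)
$N{\left(x,c \right)} = -3 + \left(-5 + x\right)^{2}$ ($N{\left(x,c \right)} = -3 + \left(x - 5\right)^{2} = -3 + \left(-5 + x\right)^{2}$)
$p{\left(t \right)} = 5$ ($p{\left(t \right)} = \frac{5}{1} = 5 \cdot 1 = 5$)
$\left(S{\left(7 \right)} + p{\left(N{\left(6,5^{2} \right)} \right)}\right)^{2} = \left(7^{2} + 5\right)^{2} = \left(49 + 5\right)^{2} = 54^{2} = 2916$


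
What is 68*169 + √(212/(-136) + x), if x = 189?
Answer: 11492 + √216682/34 ≈ 11506.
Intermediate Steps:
68*169 + √(212/(-136) + x) = 68*169 + √(212/(-136) + 189) = 11492 + √(212*(-1/136) + 189) = 11492 + √(-53/34 + 189) = 11492 + √(6373/34) = 11492 + √216682/34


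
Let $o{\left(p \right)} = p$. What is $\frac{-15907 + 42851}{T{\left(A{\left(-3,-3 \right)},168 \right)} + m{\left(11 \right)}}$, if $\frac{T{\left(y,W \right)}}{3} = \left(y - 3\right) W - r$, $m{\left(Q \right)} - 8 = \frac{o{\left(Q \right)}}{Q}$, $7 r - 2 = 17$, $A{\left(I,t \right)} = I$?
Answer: $- \frac{94304}{10581} \approx -8.9126$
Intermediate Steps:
$r = \frac{19}{7}$ ($r = \frac{2}{7} + \frac{1}{7} \cdot 17 = \frac{2}{7} + \frac{17}{7} = \frac{19}{7} \approx 2.7143$)
$m{\left(Q \right)} = 9$ ($m{\left(Q \right)} = 8 + \frac{Q}{Q} = 8 + 1 = 9$)
$T{\left(y,W \right)} = - \frac{57}{7} + 3 W \left(-3 + y\right)$ ($T{\left(y,W \right)} = 3 \left(\left(y - 3\right) W - \frac{19}{7}\right) = 3 \left(\left(-3 + y\right) W - \frac{19}{7}\right) = 3 \left(W \left(-3 + y\right) - \frac{19}{7}\right) = 3 \left(- \frac{19}{7} + W \left(-3 + y\right)\right) = - \frac{57}{7} + 3 W \left(-3 + y\right)$)
$\frac{-15907 + 42851}{T{\left(A{\left(-3,-3 \right)},168 \right)} + m{\left(11 \right)}} = \frac{-15907 + 42851}{\left(- \frac{57}{7} - 1512 + 3 \cdot 168 \left(-3\right)\right) + 9} = \frac{26944}{\left(- \frac{57}{7} - 1512 - 1512\right) + 9} = \frac{26944}{- \frac{21225}{7} + 9} = \frac{26944}{- \frac{21162}{7}} = 26944 \left(- \frac{7}{21162}\right) = - \frac{94304}{10581}$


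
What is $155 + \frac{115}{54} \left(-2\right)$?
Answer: $\frac{4070}{27} \approx 150.74$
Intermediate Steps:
$155 + \frac{115}{54} \left(-2\right) = 155 - \frac{115}{27} = \frac{4070}{27}$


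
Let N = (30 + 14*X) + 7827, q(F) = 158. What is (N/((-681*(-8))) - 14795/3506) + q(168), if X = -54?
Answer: 493700275/3183448 ≈ 155.08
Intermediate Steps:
N = 7101 (N = (30 + 14*(-54)) + 7827 = (30 - 756) + 7827 = -726 + 7827 = 7101)
(N/((-681*(-8))) - 14795/3506) + q(168) = (7101/((-681*(-8))) - 14795/3506) + 158 = (7101/5448 - 14795*1/3506) + 158 = (7101*(1/5448) - 14795/3506) + 158 = (2367/1816 - 14795/3506) + 158 = -9284509/3183448 + 158 = 493700275/3183448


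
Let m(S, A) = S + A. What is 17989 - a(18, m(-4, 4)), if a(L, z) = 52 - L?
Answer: 17955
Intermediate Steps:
m(S, A) = A + S
17989 - a(18, m(-4, 4)) = 17989 - (52 - 1*18) = 17989 - (52 - 18) = 17989 - 1*34 = 17989 - 34 = 17955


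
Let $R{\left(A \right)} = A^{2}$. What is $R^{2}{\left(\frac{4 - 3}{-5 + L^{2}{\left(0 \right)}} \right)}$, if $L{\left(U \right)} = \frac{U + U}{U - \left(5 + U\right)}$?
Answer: $\frac{1}{625} \approx 0.0016$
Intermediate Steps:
$L{\left(U \right)} = - \frac{2 U}{5}$ ($L{\left(U \right)} = \frac{2 U}{-5} = 2 U \left(- \frac{1}{5}\right) = - \frac{2 U}{5}$)
$R^{2}{\left(\frac{4 - 3}{-5 + L^{2}{\left(0 \right)}} \right)} = \left(\left(\frac{4 - 3}{-5 + \left(\left(- \frac{2}{5}\right) 0\right)^{2}}\right)^{2}\right)^{2} = \left(\left(1 \frac{1}{-5 + 0^{2}}\right)^{2}\right)^{2} = \left(\left(1 \frac{1}{-5 + 0}\right)^{2}\right)^{2} = \left(\left(1 \frac{1}{-5}\right)^{2}\right)^{2} = \left(\left(1 \left(- \frac{1}{5}\right)\right)^{2}\right)^{2} = \left(\left(- \frac{1}{5}\right)^{2}\right)^{2} = \left(\frac{1}{25}\right)^{2} = \frac{1}{625}$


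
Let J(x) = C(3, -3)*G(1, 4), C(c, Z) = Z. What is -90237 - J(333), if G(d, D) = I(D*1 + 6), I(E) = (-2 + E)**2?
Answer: -90045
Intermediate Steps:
G(d, D) = (4 + D)**2 (G(d, D) = (-2 + (D*1 + 6))**2 = (-2 + (D + 6))**2 = (-2 + (6 + D))**2 = (4 + D)**2)
J(x) = -192 (J(x) = -3*(4 + 4)**2 = -3*8**2 = -3*64 = -192)
-90237 - J(333) = -90237 - 1*(-192) = -90237 + 192 = -90045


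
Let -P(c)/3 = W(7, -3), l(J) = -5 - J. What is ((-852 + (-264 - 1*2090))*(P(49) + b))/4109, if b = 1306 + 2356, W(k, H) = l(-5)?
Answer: -1677196/587 ≈ -2857.2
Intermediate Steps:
W(k, H) = 0 (W(k, H) = -5 - 1*(-5) = -5 + 5 = 0)
P(c) = 0 (P(c) = -3*0 = 0)
b = 3662
((-852 + (-264 - 1*2090))*(P(49) + b))/4109 = ((-852 + (-264 - 1*2090))*(0 + 3662))/4109 = ((-852 + (-264 - 2090))*3662)*(1/4109) = ((-852 - 2354)*3662)*(1/4109) = -3206*3662*(1/4109) = -11740372*1/4109 = -1677196/587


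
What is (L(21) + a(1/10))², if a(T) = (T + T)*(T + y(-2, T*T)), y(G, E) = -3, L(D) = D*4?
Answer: 17397241/2500 ≈ 6958.9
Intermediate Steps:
L(D) = 4*D
a(T) = 2*T*(-3 + T) (a(T) = (T + T)*(T - 3) = (2*T)*(-3 + T) = 2*T*(-3 + T))
(L(21) + a(1/10))² = (4*21 + 2*(-3 + 1/10)/10)² = (84 + 2*(⅒)*(-3 + ⅒))² = (84 + 2*(⅒)*(-29/10))² = (84 - 29/50)² = (4171/50)² = 17397241/2500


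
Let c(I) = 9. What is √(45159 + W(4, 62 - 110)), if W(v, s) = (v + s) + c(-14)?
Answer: 2*√11281 ≈ 212.42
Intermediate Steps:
W(v, s) = 9 + s + v (W(v, s) = (v + s) + 9 = (s + v) + 9 = 9 + s + v)
√(45159 + W(4, 62 - 110)) = √(45159 + (9 + (62 - 110) + 4)) = √(45159 + (9 - 48 + 4)) = √(45159 - 35) = √45124 = 2*√11281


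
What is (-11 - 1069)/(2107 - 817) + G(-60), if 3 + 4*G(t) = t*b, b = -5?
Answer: 12627/172 ≈ 73.413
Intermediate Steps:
G(t) = -¾ - 5*t/4 (G(t) = -¾ + (t*(-5))/4 = -¾ + (-5*t)/4 = -¾ - 5*t/4)
(-11 - 1069)/(2107 - 817) + G(-60) = (-11 - 1069)/(2107 - 817) + (-¾ - 5/4*(-60)) = -1080/1290 + (-¾ + 75) = -1080*1/1290 + 297/4 = -36/43 + 297/4 = 12627/172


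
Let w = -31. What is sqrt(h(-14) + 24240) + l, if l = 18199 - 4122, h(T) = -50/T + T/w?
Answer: 14077 + sqrt(1141626801)/217 ≈ 14233.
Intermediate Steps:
h(T) = -50/T - T/31 (h(T) = -50/T + T/(-31) = -50/T + T*(-1/31) = -50/T - T/31)
l = 14077
sqrt(h(-14) + 24240) + l = sqrt((-50/(-14) - 1/31*(-14)) + 24240) + 14077 = sqrt((-50*(-1/14) + 14/31) + 24240) + 14077 = sqrt((25/7 + 14/31) + 24240) + 14077 = sqrt(873/217 + 24240) + 14077 = sqrt(5260953/217) + 14077 = sqrt(1141626801)/217 + 14077 = 14077 + sqrt(1141626801)/217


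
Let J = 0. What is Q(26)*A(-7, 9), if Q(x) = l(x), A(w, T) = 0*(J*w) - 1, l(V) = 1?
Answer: -1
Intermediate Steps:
A(w, T) = -1 (A(w, T) = 0*(0*w) - 1 = 0*0 - 1 = 0 - 1 = -1)
Q(x) = 1
Q(26)*A(-7, 9) = 1*(-1) = -1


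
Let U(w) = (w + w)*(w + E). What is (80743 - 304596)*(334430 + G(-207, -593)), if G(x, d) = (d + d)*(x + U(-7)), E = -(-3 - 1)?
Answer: -118668952360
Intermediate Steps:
E = 4 (E = -1*(-4) = 4)
U(w) = 2*w*(4 + w) (U(w) = (w + w)*(w + 4) = (2*w)*(4 + w) = 2*w*(4 + w))
G(x, d) = 2*d*(42 + x) (G(x, d) = (d + d)*(x + 2*(-7)*(4 - 7)) = (2*d)*(x + 2*(-7)*(-3)) = (2*d)*(x + 42) = (2*d)*(42 + x) = 2*d*(42 + x))
(80743 - 304596)*(334430 + G(-207, -593)) = (80743 - 304596)*(334430 + 2*(-593)*(42 - 207)) = -223853*(334430 + 2*(-593)*(-165)) = -223853*(334430 + 195690) = -223853*530120 = -118668952360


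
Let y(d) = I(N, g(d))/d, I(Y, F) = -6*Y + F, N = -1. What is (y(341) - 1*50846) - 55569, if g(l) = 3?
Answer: -36287506/341 ≈ -1.0642e+5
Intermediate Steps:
I(Y, F) = F - 6*Y
y(d) = 9/d (y(d) = (3 - 6*(-1))/d = (3 + 6)/d = 9/d)
(y(341) - 1*50846) - 55569 = (9/341 - 1*50846) - 55569 = (9*(1/341) - 50846) - 55569 = (9/341 - 50846) - 55569 = -17338477/341 - 55569 = -36287506/341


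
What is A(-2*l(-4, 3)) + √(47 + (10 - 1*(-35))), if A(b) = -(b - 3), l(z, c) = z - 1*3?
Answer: -11 + 2*√23 ≈ -1.4083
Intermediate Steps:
l(z, c) = -3 + z (l(z, c) = z - 3 = -3 + z)
A(b) = 3 - b (A(b) = -(-3 + b) = 3 - b)
A(-2*l(-4, 3)) + √(47 + (10 - 1*(-35))) = (3 - (-2)*(-3 - 4)) + √(47 + (10 - 1*(-35))) = (3 - (-2)*(-7)) + √(47 + (10 + 35)) = (3 - 1*14) + √(47 + 45) = (3 - 14) + √92 = -11 + 2*√23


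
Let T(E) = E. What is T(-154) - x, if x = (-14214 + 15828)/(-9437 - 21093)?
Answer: -2350003/15265 ≈ -153.95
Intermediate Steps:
x = -807/15265 (x = 1614/(-30530) = 1614*(-1/30530) = -807/15265 ≈ -0.052866)
T(-154) - x = -154 - 1*(-807/15265) = -154 + 807/15265 = -2350003/15265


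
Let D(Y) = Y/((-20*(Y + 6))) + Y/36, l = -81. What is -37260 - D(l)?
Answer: -4657212/125 ≈ -37258.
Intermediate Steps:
D(Y) = Y/36 + Y/(-120 - 20*Y) (D(Y) = Y/((-20*(6 + Y))) + Y*(1/36) = Y/(-120 - 20*Y) + Y/36 = Y/36 + Y/(-120 - 20*Y))
-37260 - D(l) = -37260 - (-81)*(21 + 5*(-81))/(180*(6 - 81)) = -37260 - (-81)*(21 - 405)/(180*(-75)) = -37260 - (-81)*(-1)*(-384)/(180*75) = -37260 - 1*(-288/125) = -37260 + 288/125 = -4657212/125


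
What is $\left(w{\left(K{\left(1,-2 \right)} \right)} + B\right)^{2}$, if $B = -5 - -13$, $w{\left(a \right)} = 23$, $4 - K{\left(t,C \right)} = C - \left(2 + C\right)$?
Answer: $961$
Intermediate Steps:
$K{\left(t,C \right)} = 6$ ($K{\left(t,C \right)} = 4 - \left(C - \left(2 + C\right)\right) = 4 - -2 = 4 + 2 = 6$)
$B = 8$ ($B = -5 + 13 = 8$)
$\left(w{\left(K{\left(1,-2 \right)} \right)} + B\right)^{2} = \left(23 + 8\right)^{2} = 31^{2} = 961$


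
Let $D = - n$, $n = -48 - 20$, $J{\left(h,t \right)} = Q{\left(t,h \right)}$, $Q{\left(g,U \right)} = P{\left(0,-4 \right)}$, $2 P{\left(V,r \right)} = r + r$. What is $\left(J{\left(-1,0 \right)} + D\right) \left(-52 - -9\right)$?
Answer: $-2752$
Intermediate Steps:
$P{\left(V,r \right)} = r$ ($P{\left(V,r \right)} = \frac{r + r}{2} = \frac{2 r}{2} = r$)
$Q{\left(g,U \right)} = -4$
$J{\left(h,t \right)} = -4$
$n = -68$
$D = 68$ ($D = \left(-1\right) \left(-68\right) = 68$)
$\left(J{\left(-1,0 \right)} + D\right) \left(-52 - -9\right) = \left(-4 + 68\right) \left(-52 - -9\right) = 64 \left(-52 + 9\right) = 64 \left(-43\right) = -2752$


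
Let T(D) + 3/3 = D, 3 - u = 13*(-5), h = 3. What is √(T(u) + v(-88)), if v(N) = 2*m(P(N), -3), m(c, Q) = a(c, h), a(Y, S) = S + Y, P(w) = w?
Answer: I*√103 ≈ 10.149*I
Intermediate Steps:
u = 68 (u = 3 - 13*(-5) = 3 - 1*(-65) = 3 + 65 = 68)
m(c, Q) = 3 + c
T(D) = -1 + D
v(N) = 6 + 2*N (v(N) = 2*(3 + N) = 6 + 2*N)
√(T(u) + v(-88)) = √((-1 + 68) + (6 + 2*(-88))) = √(67 + (6 - 176)) = √(67 - 170) = √(-103) = I*√103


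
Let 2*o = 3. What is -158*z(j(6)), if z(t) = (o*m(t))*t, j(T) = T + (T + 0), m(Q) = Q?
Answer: -34128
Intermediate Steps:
o = 3/2 (o = (½)*3 = 3/2 ≈ 1.5000)
j(T) = 2*T (j(T) = T + T = 2*T)
z(t) = 3*t²/2 (z(t) = (3*t/2)*t = 3*t²/2)
-158*z(j(6)) = -237*(2*6)² = -237*12² = -237*144 = -158*216 = -34128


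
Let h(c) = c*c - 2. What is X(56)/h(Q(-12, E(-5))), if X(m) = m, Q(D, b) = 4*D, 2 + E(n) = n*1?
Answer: 28/1151 ≈ 0.024327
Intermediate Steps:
E(n) = -2 + n (E(n) = -2 + n*1 = -2 + n)
h(c) = -2 + c² (h(c) = c² - 2 = -2 + c²)
X(56)/h(Q(-12, E(-5))) = 56/(-2 + (4*(-12))²) = 56/(-2 + (-48)²) = 56/(-2 + 2304) = 56/2302 = 56*(1/2302) = 28/1151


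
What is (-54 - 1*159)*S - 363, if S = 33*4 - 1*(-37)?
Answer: -36360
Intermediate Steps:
S = 169 (S = 132 + 37 = 169)
(-54 - 1*159)*S - 363 = (-54 - 1*159)*169 - 363 = (-54 - 159)*169 - 363 = -213*169 - 363 = -35997 - 363 = -36360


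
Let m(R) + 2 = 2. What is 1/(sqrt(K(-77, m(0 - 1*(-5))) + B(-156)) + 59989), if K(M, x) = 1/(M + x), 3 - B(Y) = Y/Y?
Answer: 4619153/277098369164 - 3*sqrt(1309)/277098369164 ≈ 1.6669e-5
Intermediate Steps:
m(R) = 0 (m(R) = -2 + 2 = 0)
B(Y) = 2 (B(Y) = 3 - Y/Y = 3 - 1*1 = 3 - 1 = 2)
1/(sqrt(K(-77, m(0 - 1*(-5))) + B(-156)) + 59989) = 1/(sqrt(1/(-77 + 0) + 2) + 59989) = 1/(sqrt(1/(-77) + 2) + 59989) = 1/(sqrt(-1/77 + 2) + 59989) = 1/(sqrt(153/77) + 59989) = 1/(3*sqrt(1309)/77 + 59989) = 1/(59989 + 3*sqrt(1309)/77)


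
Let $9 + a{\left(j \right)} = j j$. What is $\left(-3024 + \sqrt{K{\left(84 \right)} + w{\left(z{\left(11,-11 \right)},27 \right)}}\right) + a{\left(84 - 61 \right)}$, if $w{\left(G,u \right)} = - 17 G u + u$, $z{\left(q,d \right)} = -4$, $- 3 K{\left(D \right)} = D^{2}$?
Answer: $-2504 + i \sqrt{489} \approx -2504.0 + 22.113 i$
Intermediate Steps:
$K{\left(D \right)} = - \frac{D^{2}}{3}$
$a{\left(j \right)} = -9 + j^{2}$ ($a{\left(j \right)} = -9 + j j = -9 + j^{2}$)
$w{\left(G,u \right)} = u - 17 G u$ ($w{\left(G,u \right)} = - 17 G u + u = u - 17 G u$)
$\left(-3024 + \sqrt{K{\left(84 \right)} + w{\left(z{\left(11,-11 \right)},27 \right)}}\right) + a{\left(84 - 61 \right)} = \left(-3024 + \sqrt{- \frac{84^{2}}{3} + 27 \left(1 - -68\right)}\right) - \left(9 - \left(84 - 61\right)^{2}\right) = \left(-3024 + \sqrt{\left(- \frac{1}{3}\right) 7056 + 27 \left(1 + 68\right)}\right) - \left(9 - 23^{2}\right) = \left(-3024 + \sqrt{-2352 + 27 \cdot 69}\right) + \left(-9 + 529\right) = \left(-3024 + \sqrt{-2352 + 1863}\right) + 520 = \left(-3024 + \sqrt{-489}\right) + 520 = \left(-3024 + i \sqrt{489}\right) + 520 = -2504 + i \sqrt{489}$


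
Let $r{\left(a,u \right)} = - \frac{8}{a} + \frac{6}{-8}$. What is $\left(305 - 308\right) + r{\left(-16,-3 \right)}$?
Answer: $- \frac{13}{4} \approx -3.25$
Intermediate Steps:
$r{\left(a,u \right)} = - \frac{3}{4} - \frac{8}{a}$ ($r{\left(a,u \right)} = - \frac{8}{a} + 6 \left(- \frac{1}{8}\right) = - \frac{8}{a} - \frac{3}{4} = - \frac{3}{4} - \frac{8}{a}$)
$\left(305 - 308\right) + r{\left(-16,-3 \right)} = \left(305 - 308\right) - \left(\frac{3}{4} + \frac{8}{-16}\right) = -3 - \frac{1}{4} = - \frac{13}{4}$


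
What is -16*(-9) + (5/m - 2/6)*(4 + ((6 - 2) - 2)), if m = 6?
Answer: 147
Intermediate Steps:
-16*(-9) + (5/m - 2/6)*(4 + ((6 - 2) - 2)) = -16*(-9) + (5/6 - 2/6)*(4 + ((6 - 2) - 2)) = 144 + (5*(⅙) - 2*⅙)*(4 + (4 - 2)) = 144 + (⅚ - ⅓)*(4 + 2) = 144 + (½)*6 = 144 + 3 = 147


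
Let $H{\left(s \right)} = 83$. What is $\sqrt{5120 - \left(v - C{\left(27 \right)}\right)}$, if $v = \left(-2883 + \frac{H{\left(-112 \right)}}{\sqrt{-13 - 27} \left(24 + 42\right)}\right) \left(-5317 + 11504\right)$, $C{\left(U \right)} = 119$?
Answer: $\frac{\sqrt{7772132016000 + 169461930 i \sqrt{10}}}{660} \approx 4224.0 + 0.14562 i$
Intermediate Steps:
$v = -17837121 - \frac{513521 i \sqrt{10}}{1320}$ ($v = \left(-2883 + \frac{83}{\sqrt{-13 - 27} \left(24 + 42\right)}\right) \left(-5317 + 11504\right) = \left(-2883 + \frac{83}{\sqrt{-40} \cdot 66}\right) 6187 = \left(-2883 + \frac{83}{2 i \sqrt{10} \cdot 66}\right) 6187 = \left(-2883 + \frac{83}{132 i \sqrt{10}}\right) 6187 = \left(-2883 + 83 \left(- \frac{i \sqrt{10}}{1320}\right)\right) 6187 = \left(-2883 - \frac{83 i \sqrt{10}}{1320}\right) 6187 = -17837121 - \frac{513521 i \sqrt{10}}{1320} \approx -1.7837 \cdot 10^{7} - 1230.2 i$)
$\sqrt{5120 - \left(v - C{\left(27 \right)}\right)} = \sqrt{5120 + \left(119 - \left(-17837121 - \frac{513521 i \sqrt{10}}{1320}\right)\right)} = \sqrt{5120 + \left(119 + \left(17837121 + \frac{513521 i \sqrt{10}}{1320}\right)\right)} = \sqrt{5120 + \left(17837240 + \frac{513521 i \sqrt{10}}{1320}\right)} = \sqrt{17842360 + \frac{513521 i \sqrt{10}}{1320}}$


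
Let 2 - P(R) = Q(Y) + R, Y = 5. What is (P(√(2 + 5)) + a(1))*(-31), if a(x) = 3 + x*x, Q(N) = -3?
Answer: -279 + 31*√7 ≈ -196.98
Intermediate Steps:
P(R) = 5 - R (P(R) = 2 - (-3 + R) = 2 + (3 - R) = 5 - R)
a(x) = 3 + x²
(P(√(2 + 5)) + a(1))*(-31) = ((5 - √(2 + 5)) + (3 + 1²))*(-31) = ((5 - √7) + (3 + 1))*(-31) = ((5 - √7) + 4)*(-31) = (9 - √7)*(-31) = -279 + 31*√7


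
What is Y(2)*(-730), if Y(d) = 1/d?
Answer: -365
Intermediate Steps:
Y(2)*(-730) = -730/2 = (1/2)*(-730) = -365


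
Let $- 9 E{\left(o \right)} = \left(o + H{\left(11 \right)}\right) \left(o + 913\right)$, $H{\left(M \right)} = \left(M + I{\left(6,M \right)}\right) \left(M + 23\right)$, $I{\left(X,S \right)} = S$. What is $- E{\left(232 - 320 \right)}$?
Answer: $60500$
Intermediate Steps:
$H{\left(M \right)} = 2 M \left(23 + M\right)$ ($H{\left(M \right)} = \left(M + M\right) \left(M + 23\right) = 2 M \left(23 + M\right)$)
$E{\left(o \right)} = - \frac{\left(748 + o\right) \left(913 + o\right)}{9}$ ($E{\left(o \right)} = - \frac{\left(o + 2 \cdot 11 \left(23 + 11\right)\right) \left(o + 913\right)}{9} = - \frac{\left(o + 2 \cdot 11 \cdot 34\right) \left(913 + o\right)}{9} = - \frac{\left(o + 748\right) \left(913 + o\right)}{9} = - \frac{\left(748 + o\right) \left(913 + o\right)}{9}$)
$- E{\left(232 - 320 \right)} = - (- \frac{682924}{9} - \frac{1661 \left(232 - 320\right)}{9} - \frac{\left(232 - 320\right)^{2}}{9}) = - (- \frac{682924}{9} - - \frac{146168}{9} - \frac{\left(-88\right)^{2}}{9}) = - (- \frac{682924}{9} + \frac{146168}{9} - \frac{7744}{9}) = \left(-1\right) \left(-60500\right) = 60500$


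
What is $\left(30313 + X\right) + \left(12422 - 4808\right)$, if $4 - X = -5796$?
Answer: $43727$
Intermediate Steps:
$X = 5800$ ($X = 4 - -5796 = 4 + 5796 = 5800$)
$\left(30313 + X\right) + \left(12422 - 4808\right) = \left(30313 + 5800\right) + \left(12422 - 4808\right) = 36113 + \left(12422 - 4808\right) = 36113 + 7614 = 43727$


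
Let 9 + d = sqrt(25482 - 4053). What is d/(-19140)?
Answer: 3/6380 - sqrt(2381)/6380 ≈ -0.0071780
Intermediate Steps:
d = -9 + 3*sqrt(2381) (d = -9 + sqrt(25482 - 4053) = -9 + sqrt(21429) = -9 + 3*sqrt(2381) ≈ 137.39)
d/(-19140) = (-9 + 3*sqrt(2381))/(-19140) = (-9 + 3*sqrt(2381))*(-1/19140) = 3/6380 - sqrt(2381)/6380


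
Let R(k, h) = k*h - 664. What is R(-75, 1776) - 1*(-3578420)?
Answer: 3444556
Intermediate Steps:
R(k, h) = -664 + h*k (R(k, h) = h*k - 664 = -664 + h*k)
R(-75, 1776) - 1*(-3578420) = (-664 + 1776*(-75)) - 1*(-3578420) = (-664 - 133200) + 3578420 = -133864 + 3578420 = 3444556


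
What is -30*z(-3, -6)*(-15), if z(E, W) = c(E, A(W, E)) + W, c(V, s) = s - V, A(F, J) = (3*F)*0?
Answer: -1350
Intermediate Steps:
A(F, J) = 0
z(E, W) = W - E (z(E, W) = (0 - E) + W = -E + W = W - E)
-30*z(-3, -6)*(-15) = -30*(-6 - 1*(-3))*(-15) = -30*(-6 + 3)*(-15) = -30*(-3)*(-15) = 90*(-15) = -1350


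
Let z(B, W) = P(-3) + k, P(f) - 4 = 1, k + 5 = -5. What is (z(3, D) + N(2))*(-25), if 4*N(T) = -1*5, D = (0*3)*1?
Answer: 625/4 ≈ 156.25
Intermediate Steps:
k = -10 (k = -5 - 5 = -10)
P(f) = 5 (P(f) = 4 + 1 = 5)
D = 0 (D = 0*1 = 0)
z(B, W) = -5 (z(B, W) = 5 - 10 = -5)
N(T) = -5/4 (N(T) = (-1*5)/4 = (¼)*(-5) = -5/4)
(z(3, D) + N(2))*(-25) = (-5 - 5/4)*(-25) = -25/4*(-25) = 625/4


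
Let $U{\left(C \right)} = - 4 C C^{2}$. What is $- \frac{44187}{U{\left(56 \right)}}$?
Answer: $\frac{44187}{702464} \approx 0.062903$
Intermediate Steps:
$U{\left(C \right)} = - 4 C^{3}$
$- \frac{44187}{U{\left(56 \right)}} = - \frac{44187}{\left(-4\right) 56^{3}} = - \frac{44187}{\left(-4\right) 175616} = - \frac{44187}{-702464} = \left(-44187\right) \left(- \frac{1}{702464}\right) = \frac{44187}{702464}$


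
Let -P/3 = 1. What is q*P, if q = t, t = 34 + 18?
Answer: -156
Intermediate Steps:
t = 52
q = 52
P = -3 (P = -3*1 = -3)
q*P = 52*(-3) = -156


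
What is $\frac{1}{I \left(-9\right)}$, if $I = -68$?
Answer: $\frac{1}{612} \approx 0.001634$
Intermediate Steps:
$\frac{1}{I \left(-9\right)} = \frac{1}{\left(-68\right) \left(-9\right)} = \frac{1}{612}$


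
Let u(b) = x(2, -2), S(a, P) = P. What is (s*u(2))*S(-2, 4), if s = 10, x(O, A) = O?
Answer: 80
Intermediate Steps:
u(b) = 2
(s*u(2))*S(-2, 4) = (10*2)*4 = 20*4 = 80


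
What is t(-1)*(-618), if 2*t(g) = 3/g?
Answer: 927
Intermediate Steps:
t(g) = 3/(2*g) (t(g) = (3/g)/2 = 3/(2*g))
t(-1)*(-618) = ((3/2)/(-1))*(-618) = ((3/2)*(-1))*(-618) = -3/2*(-618) = 927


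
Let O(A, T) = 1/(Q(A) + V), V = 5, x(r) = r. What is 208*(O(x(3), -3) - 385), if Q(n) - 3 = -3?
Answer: -400192/5 ≈ -80038.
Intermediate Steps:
Q(n) = 0 (Q(n) = 3 - 3 = 0)
O(A, T) = ⅕ (O(A, T) = 1/(0 + 5) = 1/5 = ⅕)
208*(O(x(3), -3) - 385) = 208*(⅕ - 385) = 208*(-1924/5) = -400192/5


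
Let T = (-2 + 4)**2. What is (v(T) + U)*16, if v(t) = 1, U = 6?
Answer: 112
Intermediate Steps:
T = 4 (T = 2**2 = 4)
(v(T) + U)*16 = (1 + 6)*16 = 7*16 = 112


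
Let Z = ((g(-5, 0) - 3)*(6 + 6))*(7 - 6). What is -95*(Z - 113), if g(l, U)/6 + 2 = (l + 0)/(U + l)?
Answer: 20995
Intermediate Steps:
g(l, U) = -12 + 6*l/(U + l) (g(l, U) = -12 + 6*((l + 0)/(U + l)) = -12 + 6*(l/(U + l)) = -12 + 6*l/(U + l))
Z = -108 (Z = ((6*(-1*(-5) - 2*0)/(0 - 5) - 3)*(6 + 6))*(7 - 6) = ((6*(5 + 0)/(-5) - 3)*12)*1 = ((6*(-1/5)*5 - 3)*12)*1 = ((-6 - 3)*12)*1 = -9*12*1 = -108*1 = -108)
-95*(Z - 113) = -95*(-108 - 113) = -95*(-221) = 20995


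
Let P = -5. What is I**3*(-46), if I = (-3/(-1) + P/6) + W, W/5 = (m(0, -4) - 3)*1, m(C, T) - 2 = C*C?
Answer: 112999/108 ≈ 1046.3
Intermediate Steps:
m(C, T) = 2 + C**2 (m(C, T) = 2 + C*C = 2 + C**2)
W = -5 (W = 5*(((2 + 0**2) - 3)*1) = 5*(((2 + 0) - 3)*1) = 5*((2 - 3)*1) = 5*(-1*1) = 5*(-1) = -5)
I = -17/6 (I = (-3/(-1) - 5/6) - 5 = (-3*(-1) - 5*1/6) - 5 = (3 - 5/6) - 5 = 13/6 - 5 = -17/6 ≈ -2.8333)
I**3*(-46) = (-17/6)**3*(-46) = -4913/216*(-46) = 112999/108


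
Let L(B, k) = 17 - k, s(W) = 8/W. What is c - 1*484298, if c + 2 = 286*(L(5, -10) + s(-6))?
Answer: -1430878/3 ≈ -4.7696e+5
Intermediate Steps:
c = 22016/3 (c = -2 + 286*((17 - 1*(-10)) + 8/(-6)) = -2 + 286*((17 + 10) + 8*(-1/6)) = -2 + 286*(27 - 4/3) = -2 + 286*(77/3) = -2 + 22022/3 = 22016/3 ≈ 7338.7)
c - 1*484298 = 22016/3 - 1*484298 = 22016/3 - 484298 = -1430878/3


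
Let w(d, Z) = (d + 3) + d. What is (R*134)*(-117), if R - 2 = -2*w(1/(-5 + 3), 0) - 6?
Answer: 125424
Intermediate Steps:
w(d, Z) = 3 + 2*d (w(d, Z) = (3 + d) + d = 3 + 2*d)
R = -8 (R = 2 + (-2*(3 + 2/(-5 + 3)) - 6) = 2 + (-2*(3 + 2/(-2)) - 6) = 2 + (-2*(3 + 2*(-½)) - 6) = 2 + (-2*(3 - 1) - 6) = 2 + (-2*2 - 6) = 2 + (-4 - 6) = 2 - 10 = -8)
(R*134)*(-117) = -8*134*(-117) = -1072*(-117) = 125424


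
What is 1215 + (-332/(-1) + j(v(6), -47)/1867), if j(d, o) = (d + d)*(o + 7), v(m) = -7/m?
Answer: 8665027/5601 ≈ 1547.1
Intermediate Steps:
j(d, o) = 2*d*(7 + o) (j(d, o) = (2*d)*(7 + o) = 2*d*(7 + o))
1215 + (-332/(-1) + j(v(6), -47)/1867) = 1215 + (-332/(-1) + (2*(-7/6)*(7 - 47))/1867) = 1215 + (-332*(-1) + (2*(-7*⅙)*(-40))*(1/1867)) = 1215 + (332 + (2*(-7/6)*(-40))*(1/1867)) = 1215 + (332 + (280/3)*(1/1867)) = 1215 + (332 + 280/5601) = 1215 + 1859812/5601 = 8665027/5601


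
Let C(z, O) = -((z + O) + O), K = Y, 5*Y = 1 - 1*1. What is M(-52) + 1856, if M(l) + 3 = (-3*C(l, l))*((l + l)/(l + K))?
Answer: 917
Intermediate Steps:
Y = 0 (Y = (1 - 1*1)/5 = (1 - 1)/5 = (1/5)*0 = 0)
K = 0
C(z, O) = -z - 2*O (C(z, O) = -((O + z) + O) = -(z + 2*O) = -z - 2*O)
M(l) = -3 + 18*l (M(l) = -3 + (-3*(-l - 2*l))*((l + l)/(l + 0)) = -3 + (-(-9)*l)*((2*l)/l) = -3 + (9*l)*2 = -3 + 18*l)
M(-52) + 1856 = (-3 + 18*(-52)) + 1856 = (-3 - 936) + 1856 = -939 + 1856 = 917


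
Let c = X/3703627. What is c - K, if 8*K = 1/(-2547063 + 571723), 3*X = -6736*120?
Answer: -4257881173173/58527380465440 ≈ -0.072750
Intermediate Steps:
X = -269440 (X = (-6736*120)/3 = (1/3)*(-808320) = -269440)
K = -1/15802720 (K = 1/(8*(-2547063 + 571723)) = (1/8)/(-1975340) = (1/8)*(-1/1975340) = -1/15802720 ≈ -6.3280e-8)
c = -269440/3703627 ≈ -0.072750
c - K = -269440/3703627 - 1*(-1/15802720) = -269440/3703627 + 1/15802720 = -4257881173173/58527380465440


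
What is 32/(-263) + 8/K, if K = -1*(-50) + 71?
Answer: -1768/31823 ≈ -0.055557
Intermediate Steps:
K = 121 (K = 50 + 71 = 121)
32/(-263) + 8/K = 32/(-263) + 8/121 = 32*(-1/263) + 8*(1/121) = -32/263 + 8/121 = -1768/31823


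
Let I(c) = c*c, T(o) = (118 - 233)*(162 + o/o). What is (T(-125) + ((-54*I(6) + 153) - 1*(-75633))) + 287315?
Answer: 342412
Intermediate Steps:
T(o) = -18745 (T(o) = -115*(162 + 1) = -115*163 = -18745)
I(c) = c²
(T(-125) + ((-54*I(6) + 153) - 1*(-75633))) + 287315 = (-18745 + ((-54*6² + 153) - 1*(-75633))) + 287315 = (-18745 + ((-54*36 + 153) + 75633)) + 287315 = (-18745 + ((-1944 + 153) + 75633)) + 287315 = (-18745 + (-1791 + 75633)) + 287315 = (-18745 + 73842) + 287315 = 55097 + 287315 = 342412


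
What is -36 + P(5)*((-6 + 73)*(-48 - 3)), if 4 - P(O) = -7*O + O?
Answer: -116214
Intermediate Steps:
P(O) = 4 + 6*O (P(O) = 4 - (-7*O + O) = 4 - (-6)*O = 4 + 6*O)
-36 + P(5)*((-6 + 73)*(-48 - 3)) = -36 + (4 + 6*5)*((-6 + 73)*(-48 - 3)) = -36 + (4 + 30)*(67*(-51)) = -36 + 34*(-3417) = -36 - 116178 = -116214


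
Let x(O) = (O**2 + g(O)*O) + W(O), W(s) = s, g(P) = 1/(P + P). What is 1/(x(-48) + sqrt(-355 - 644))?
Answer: 9026/20371165 - 12*I*sqrt(111)/20371165 ≈ 0.00044308 - 6.2062e-6*I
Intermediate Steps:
g(P) = 1/(2*P)
x(O) = 1/2 + O + O**2 (x(O) = (O**2 + (1/(2*O))*O) + O = (O**2 + 1/2) + O = (1/2 + O**2) + O = 1/2 + O + O**2)
1/(x(-48) + sqrt(-355 - 644)) = 1/((1/2 - 48 + (-48)**2) + sqrt(-355 - 644)) = 1/((1/2 - 48 + 2304) + sqrt(-999)) = 1/(4513/2 + 3*I*sqrt(111))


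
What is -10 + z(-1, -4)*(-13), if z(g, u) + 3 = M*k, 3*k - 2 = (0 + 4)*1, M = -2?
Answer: 81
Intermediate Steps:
k = 2 (k = ⅔ + ((0 + 4)*1)/3 = ⅔ + (4*1)/3 = ⅔ + (⅓)*4 = ⅔ + 4/3 = 2)
z(g, u) = -7 (z(g, u) = -3 - 2*2 = -3 - 4 = -7)
-10 + z(-1, -4)*(-13) = -10 - 7*(-13) = -10 + 91 = 81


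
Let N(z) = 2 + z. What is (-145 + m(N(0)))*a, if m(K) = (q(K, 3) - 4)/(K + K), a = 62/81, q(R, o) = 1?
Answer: -18073/162 ≈ -111.56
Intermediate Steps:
a = 62/81 (a = 62*(1/81) = 62/81 ≈ 0.76543)
m(K) = -3/(2*K) (m(K) = (1 - 4)/(K + K) = -3*1/(2*K) = -3/(2*K))
(-145 + m(N(0)))*a = (-145 - 3/(2*(2 + 0)))*(62/81) = (-145 - 3/2/2)*(62/81) = (-145 - 3/2*1/2)*(62/81) = (-145 - 3/4)*(62/81) = -583/4*62/81 = -18073/162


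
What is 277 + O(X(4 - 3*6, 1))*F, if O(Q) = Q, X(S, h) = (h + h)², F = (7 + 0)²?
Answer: 473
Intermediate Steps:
F = 49 (F = 7² = 49)
X(S, h) = 4*h² (X(S, h) = (2*h)² = 4*h²)
277 + O(X(4 - 3*6, 1))*F = 277 + (4*1²)*49 = 277 + (4*1)*49 = 277 + 4*49 = 277 + 196 = 473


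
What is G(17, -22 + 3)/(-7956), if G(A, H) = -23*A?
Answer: 23/468 ≈ 0.049145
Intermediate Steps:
G(17, -22 + 3)/(-7956) = -23*17/(-7956) = -391*(-1/7956) = 23/468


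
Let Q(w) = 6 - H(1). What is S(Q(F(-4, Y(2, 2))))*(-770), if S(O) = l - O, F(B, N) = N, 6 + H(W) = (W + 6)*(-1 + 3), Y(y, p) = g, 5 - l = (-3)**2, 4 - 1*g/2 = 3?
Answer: 1540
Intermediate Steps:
g = 2 (g = 8 - 2*3 = 8 - 6 = 2)
l = -4 (l = 5 - 1*(-3)**2 = 5 - 1*9 = 5 - 9 = -4)
Y(y, p) = 2
H(W) = 6 + 2*W (H(W) = -6 + (W + 6)*(-1 + 3) = -6 + (6 + W)*2 = -6 + (12 + 2*W) = 6 + 2*W)
Q(w) = -2 (Q(w) = 6 - (6 + 2*1) = 6 - (6 + 2) = 6 - 1*8 = 6 - 8 = -2)
S(O) = -4 - O
S(Q(F(-4, Y(2, 2))))*(-770) = (-4 - 1*(-2))*(-770) = (-4 + 2)*(-770) = -2*(-770) = 1540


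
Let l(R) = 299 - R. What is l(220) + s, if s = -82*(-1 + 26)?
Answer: -1971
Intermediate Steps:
s = -2050 (s = -82*25 = -2050)
l(220) + s = (299 - 1*220) - 2050 = (299 - 220) - 2050 = 79 - 2050 = -1971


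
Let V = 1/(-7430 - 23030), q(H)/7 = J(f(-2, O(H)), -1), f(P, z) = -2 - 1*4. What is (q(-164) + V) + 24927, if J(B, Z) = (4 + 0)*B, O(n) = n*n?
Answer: 754159139/30460 ≈ 24759.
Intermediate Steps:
O(n) = n**2
f(P, z) = -6 (f(P, z) = -2 - 4 = -6)
J(B, Z) = 4*B
q(H) = -168 (q(H) = 7*(4*(-6)) = 7*(-24) = -168)
V = -1/30460 (V = 1/(-30460) = -1/30460 ≈ -3.2830e-5)
(q(-164) + V) + 24927 = (-168 - 1/30460) + 24927 = -5117281/30460 + 24927 = 754159139/30460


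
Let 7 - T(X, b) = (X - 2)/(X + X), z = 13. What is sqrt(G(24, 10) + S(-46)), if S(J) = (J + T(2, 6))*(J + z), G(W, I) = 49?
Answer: 2*sqrt(334) ≈ 36.551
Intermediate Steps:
T(X, b) = 7 - (-2 + X)/(2*X) (T(X, b) = 7 - (X - 2)/(X + X) = 7 - (-2 + X)/(2*X))
S(J) = (7 + J)*(13 + J) (S(J) = (J + (13/2 + 1/2))*(J + 13) = (J + (13/2 + 1/2))*(13 + J) = (J + 7)*(13 + J) = (7 + J)*(13 + J))
sqrt(G(24, 10) + S(-46)) = sqrt(49 + (91 + (-46)**2 + 20*(-46))) = sqrt(49 + (91 + 2116 - 920)) = sqrt(49 + 1287) = sqrt(1336) = 2*sqrt(334)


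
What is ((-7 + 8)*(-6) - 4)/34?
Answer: -5/17 ≈ -0.29412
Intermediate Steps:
((-7 + 8)*(-6) - 4)/34 = (1*(-6) - 4)*(1/34) = (-6 - 4)*(1/34) = -10*1/34 = -5/17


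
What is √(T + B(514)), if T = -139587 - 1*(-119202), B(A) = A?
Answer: I*√19871 ≈ 140.96*I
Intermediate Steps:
T = -20385 (T = -139587 + 119202 = -20385)
√(T + B(514)) = √(-20385 + 514) = √(-19871) = I*√19871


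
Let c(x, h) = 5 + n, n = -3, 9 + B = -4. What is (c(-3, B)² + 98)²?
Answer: 10404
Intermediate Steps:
B = -13 (B = -9 - 4 = -13)
c(x, h) = 2 (c(x, h) = 5 - 3 = 2)
(c(-3, B)² + 98)² = (2² + 98)² = (4 + 98)² = 102² = 10404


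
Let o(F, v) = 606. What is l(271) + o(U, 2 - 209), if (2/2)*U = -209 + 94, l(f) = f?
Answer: 877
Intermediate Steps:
U = -115 (U = -209 + 94 = -115)
l(271) + o(U, 2 - 209) = 271 + 606 = 877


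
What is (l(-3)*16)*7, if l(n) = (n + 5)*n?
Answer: -672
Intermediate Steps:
l(n) = n*(5 + n) (l(n) = (5 + n)*n = n*(5 + n))
(l(-3)*16)*7 = (-3*(5 - 3)*16)*7 = (-3*2*16)*7 = -6*16*7 = -96*7 = -672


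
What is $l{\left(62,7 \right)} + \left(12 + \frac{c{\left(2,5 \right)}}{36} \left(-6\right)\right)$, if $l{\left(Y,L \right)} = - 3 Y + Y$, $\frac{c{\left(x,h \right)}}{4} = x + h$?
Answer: $- \frac{350}{3} \approx -116.67$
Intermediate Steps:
$c{\left(x,h \right)} = 4 h + 4 x$ ($c{\left(x,h \right)} = 4 \left(x + h\right) = 4 \left(h + x\right) = 4 h + 4 x$)
$l{\left(Y,L \right)} = - 2 Y$
$l{\left(62,7 \right)} + \left(12 + \frac{c{\left(2,5 \right)}}{36} \left(-6\right)\right) = \left(-2\right) 62 + \left(12 + \frac{4 \cdot 5 + 4 \cdot 2}{36} \left(-6\right)\right) = -124 + \left(12 + \left(20 + 8\right) \frac{1}{36} \left(-6\right)\right) = -124 + \left(12 + 28 \cdot \frac{1}{36} \left(-6\right)\right) = -124 + \left(12 + \frac{7}{9} \left(-6\right)\right) = -124 + \left(12 - \frac{14}{3}\right) = -124 + \frac{22}{3} = - \frac{350}{3}$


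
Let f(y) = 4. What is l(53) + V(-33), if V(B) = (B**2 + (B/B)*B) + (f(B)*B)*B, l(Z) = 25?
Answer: 5437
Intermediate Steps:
V(B) = B + 5*B**2 (V(B) = (B**2 + (B/B)*B) + (4*B)*B = (B**2 + 1*B) + 4*B**2 = (B**2 + B) + 4*B**2 = (B + B**2) + 4*B**2 = B + 5*B**2)
l(53) + V(-33) = 25 - 33*(1 + 5*(-33)) = 25 - 33*(1 - 165) = 25 - 33*(-164) = 25 + 5412 = 5437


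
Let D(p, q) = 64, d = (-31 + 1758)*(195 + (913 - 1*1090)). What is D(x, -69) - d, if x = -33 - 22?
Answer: -31022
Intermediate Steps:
d = 31086 (d = 1727*(195 + (913 - 1090)) = 1727*(195 - 177) = 1727*18 = 31086)
x = -55
D(x, -69) - d = 64 - 1*31086 = 64 - 31086 = -31022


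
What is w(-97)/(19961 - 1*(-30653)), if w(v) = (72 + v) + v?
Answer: -61/25307 ≈ -0.0024104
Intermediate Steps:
w(v) = 72 + 2*v
w(-97)/(19961 - 1*(-30653)) = (72 + 2*(-97))/(19961 - 1*(-30653)) = (72 - 194)/(19961 + 30653) = -122/50614 = -122*1/50614 = -61/25307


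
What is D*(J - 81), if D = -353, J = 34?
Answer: 16591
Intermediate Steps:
D*(J - 81) = -353*(34 - 81) = -353*(-47) = 16591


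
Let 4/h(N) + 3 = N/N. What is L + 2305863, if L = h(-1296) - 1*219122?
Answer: 2086739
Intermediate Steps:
h(N) = -2 (h(N) = 4/(-3 + N/N) = 4/(-3 + 1) = 4/(-2) = 4*(-1/2) = -2)
L = -219124 (L = -2 - 1*219122 = -2 - 219122 = -219124)
L + 2305863 = -219124 + 2305863 = 2086739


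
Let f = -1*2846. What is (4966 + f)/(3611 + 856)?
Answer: 2120/4467 ≈ 0.47459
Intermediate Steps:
f = -2846
(4966 + f)/(3611 + 856) = (4966 - 2846)/(3611 + 856) = 2120/4467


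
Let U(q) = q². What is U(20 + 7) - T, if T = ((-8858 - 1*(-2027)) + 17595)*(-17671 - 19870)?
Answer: 404092053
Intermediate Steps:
T = -404091324 (T = ((-8858 + 2027) + 17595)*(-37541) = (-6831 + 17595)*(-37541) = 10764*(-37541) = -404091324)
U(20 + 7) - T = (20 + 7)² - 1*(-404091324) = 27² + 404091324 = 729 + 404091324 = 404092053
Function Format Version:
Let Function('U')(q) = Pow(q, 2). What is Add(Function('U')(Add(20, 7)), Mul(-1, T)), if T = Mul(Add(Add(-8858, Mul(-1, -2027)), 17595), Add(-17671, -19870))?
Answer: 404092053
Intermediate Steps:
T = -404091324 (T = Mul(Add(Add(-8858, 2027), 17595), -37541) = Mul(Add(-6831, 17595), -37541) = Mul(10764, -37541) = -404091324)
Add(Function('U')(Add(20, 7)), Mul(-1, T)) = Add(Pow(Add(20, 7), 2), Mul(-1, -404091324)) = Add(Pow(27, 2), 404091324) = Add(729, 404091324) = 404092053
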